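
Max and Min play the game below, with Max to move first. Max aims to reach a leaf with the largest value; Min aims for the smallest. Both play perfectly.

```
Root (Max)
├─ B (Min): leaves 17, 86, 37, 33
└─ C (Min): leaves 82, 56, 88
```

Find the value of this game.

56

B (Min): min(17, 86, 37, 33) = 17
C (Min): min(82, 56, 88) = 56
Root (Max): max(17, 56) = 56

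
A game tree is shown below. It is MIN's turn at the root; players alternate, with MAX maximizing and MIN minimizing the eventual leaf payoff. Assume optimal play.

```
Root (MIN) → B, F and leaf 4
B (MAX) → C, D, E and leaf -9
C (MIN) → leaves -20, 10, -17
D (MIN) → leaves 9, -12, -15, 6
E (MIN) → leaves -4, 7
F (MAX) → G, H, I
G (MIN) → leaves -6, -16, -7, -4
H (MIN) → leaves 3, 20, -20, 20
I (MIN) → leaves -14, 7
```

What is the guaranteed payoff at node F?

-14

G: min(-6, -16, -7, -4) = -16
H: min(3, 20, -20, 20) = -20
I: min(-14, 7) = -14
F: max(-16, -20, -14) = -14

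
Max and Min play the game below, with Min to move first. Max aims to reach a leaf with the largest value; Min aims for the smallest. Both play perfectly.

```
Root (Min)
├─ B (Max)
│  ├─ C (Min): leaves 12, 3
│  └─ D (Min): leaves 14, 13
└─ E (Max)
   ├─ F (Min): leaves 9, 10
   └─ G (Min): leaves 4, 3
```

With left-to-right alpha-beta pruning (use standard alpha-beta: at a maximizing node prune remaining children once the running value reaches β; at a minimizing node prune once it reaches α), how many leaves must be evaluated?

C [α=-∞,β=+∞]: v=3
D [α=3,β=+∞]: v=13
B [α=-∞,β=+∞]: v=13
F [α=-∞,β=13]: v=9
G [α=9,β=13]: v=4 after child 1 ≤ α → α-cutoff, skip 1
E [α=-∞,β=13]: v=9
Root [α=-∞,β=+∞]: v=9
Leaves evaluated: 7 of 8.

7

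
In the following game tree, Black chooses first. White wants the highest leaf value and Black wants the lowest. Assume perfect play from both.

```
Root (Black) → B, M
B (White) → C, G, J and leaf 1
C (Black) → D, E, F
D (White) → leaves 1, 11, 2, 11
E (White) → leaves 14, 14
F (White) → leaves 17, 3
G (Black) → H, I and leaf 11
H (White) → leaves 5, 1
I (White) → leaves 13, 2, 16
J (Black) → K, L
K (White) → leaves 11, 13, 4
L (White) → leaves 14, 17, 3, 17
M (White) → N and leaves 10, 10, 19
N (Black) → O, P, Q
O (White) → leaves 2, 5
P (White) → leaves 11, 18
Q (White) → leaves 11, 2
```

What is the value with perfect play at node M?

19

O: max(2, 5) = 5
P: max(11, 18) = 18
Q: max(11, 2) = 11
N: min(5, 18, 11) = 5
M: max(5, 10, 10, 19) = 19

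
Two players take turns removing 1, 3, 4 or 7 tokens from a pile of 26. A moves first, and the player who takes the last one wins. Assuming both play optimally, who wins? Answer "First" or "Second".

Mark each pile size as W (mover wins) or L (mover loses):
i:   0  1  2  3  4  5  6  7  8  9 10 11 12 13 14 15 16 17 18 19 20 21 22 23 24 25 26
     L  W  L  W  W  W  W  W  L  W  L  W  W  W  W  W  L  W  L  W  W  W  W  W  L  W  L
Position 26 is L, so the second player wins.

Second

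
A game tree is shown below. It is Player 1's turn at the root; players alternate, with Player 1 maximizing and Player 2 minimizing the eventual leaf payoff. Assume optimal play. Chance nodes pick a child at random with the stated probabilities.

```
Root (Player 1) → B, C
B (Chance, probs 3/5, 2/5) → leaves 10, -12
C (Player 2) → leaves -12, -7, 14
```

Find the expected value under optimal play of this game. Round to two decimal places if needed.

B (Chance): 3/5·10 + 2/5·-12 = 1.2
C (Player 2): min(-12, -7, 14) = -12
Root (Player 1): max(1.2, -12) = 1.2

1.2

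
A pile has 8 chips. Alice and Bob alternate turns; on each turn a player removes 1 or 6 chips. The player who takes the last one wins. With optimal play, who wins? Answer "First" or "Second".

i:   0  1  2  3  4  5  6  7  8
     L  W  L  W  L  W  W  L  W
Position 8 is W, so the first player wins.

First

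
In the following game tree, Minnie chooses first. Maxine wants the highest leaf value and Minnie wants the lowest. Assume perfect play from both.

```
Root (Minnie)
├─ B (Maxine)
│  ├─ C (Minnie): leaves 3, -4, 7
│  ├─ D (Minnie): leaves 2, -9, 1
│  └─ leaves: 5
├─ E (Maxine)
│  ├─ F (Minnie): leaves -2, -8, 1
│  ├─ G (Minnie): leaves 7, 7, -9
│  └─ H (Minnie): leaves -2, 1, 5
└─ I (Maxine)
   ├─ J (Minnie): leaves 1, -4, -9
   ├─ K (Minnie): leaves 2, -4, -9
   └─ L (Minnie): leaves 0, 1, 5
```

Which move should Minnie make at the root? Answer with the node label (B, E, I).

E

C (Minnie): min(3, -4, 7) = -4
D (Minnie): min(2, -9, 1) = -9
B (Maxine): max(-4, -9, 5) = 5
F (Minnie): min(-2, -8, 1) = -8
G (Minnie): min(7, 7, -9) = -9
H (Minnie): min(-2, 1, 5) = -2
E (Maxine): max(-8, -9, -2) = -2
J (Minnie): min(1, -4, -9) = -9
K (Minnie): min(2, -4, -9) = -9
L (Minnie): min(0, 1, 5) = 0
I (Maxine): max(-9, -9, 0) = 0
Root (Minnie): min(5, -2, 0) = -2
Minnie picks the child with the lowest value: E (value -2).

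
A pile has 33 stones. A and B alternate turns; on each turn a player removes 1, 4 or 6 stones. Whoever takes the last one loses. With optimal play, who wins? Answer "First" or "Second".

Mark each pile size as W (mover wins) or L (mover loses):
i:   0  1  2  3  4  5  6  7  8  9 10 11 12 13 14 15 16 17 18 19 20 21 22 23 24 25 26 27 28 29 30 31 32 33
     W  L  W  L  W  W  L  W  L  W  W  L  W  L  W  W  L  W  L  W  W  L  W  L  W  W  L  W  L  W  W  L  W  L
Position 33 is L, so the second player wins.

Second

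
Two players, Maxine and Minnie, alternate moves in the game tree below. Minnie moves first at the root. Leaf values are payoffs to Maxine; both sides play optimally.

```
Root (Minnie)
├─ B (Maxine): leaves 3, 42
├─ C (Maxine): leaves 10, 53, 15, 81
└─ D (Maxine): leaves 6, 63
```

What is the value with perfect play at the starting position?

42

B (Maxine): max(3, 42) = 42
C (Maxine): max(10, 53, 15, 81) = 81
D (Maxine): max(6, 63) = 63
Root (Minnie): min(42, 81, 63) = 42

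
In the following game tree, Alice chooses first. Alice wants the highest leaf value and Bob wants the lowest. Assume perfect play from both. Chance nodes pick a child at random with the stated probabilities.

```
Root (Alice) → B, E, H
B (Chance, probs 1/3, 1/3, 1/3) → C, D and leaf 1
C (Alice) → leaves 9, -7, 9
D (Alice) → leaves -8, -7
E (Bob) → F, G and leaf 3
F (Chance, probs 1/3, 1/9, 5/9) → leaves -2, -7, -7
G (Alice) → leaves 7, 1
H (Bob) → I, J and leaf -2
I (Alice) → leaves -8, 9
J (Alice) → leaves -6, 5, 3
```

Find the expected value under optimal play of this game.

1

C (Alice): max(9, -7, 9) = 9
D (Alice): max(-8, -7) = -7
B (Chance): 1/3·9 + 1/3·-7 + 1/3·1 = 1
F (Chance): 1/3·-2 + 1/9·-7 + 5/9·-7 = -5.33
G (Alice): max(7, 1) = 7
E (Bob): min(-5.33, 7, 3) = -5.33
I (Alice): max(-8, 9) = 9
J (Alice): max(-6, 5, 3) = 5
H (Bob): min(9, 5, -2) = -2
Root (Alice): max(1, -5.33, -2) = 1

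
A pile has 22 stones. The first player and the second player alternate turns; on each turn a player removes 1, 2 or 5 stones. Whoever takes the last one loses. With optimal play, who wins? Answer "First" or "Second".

Second

Positions where the player to move wins (W) vs loses (L):
i:   0  1  2  3  4  5  6  7  8  9 10 11 12 13 14 15 16 17 18 19 20 21 22
     W  L  W  W  L  W  W  L  W  W  L  W  W  L  W  W  L  W  W  L  W  W  L
Position 22 is L, so the second player wins.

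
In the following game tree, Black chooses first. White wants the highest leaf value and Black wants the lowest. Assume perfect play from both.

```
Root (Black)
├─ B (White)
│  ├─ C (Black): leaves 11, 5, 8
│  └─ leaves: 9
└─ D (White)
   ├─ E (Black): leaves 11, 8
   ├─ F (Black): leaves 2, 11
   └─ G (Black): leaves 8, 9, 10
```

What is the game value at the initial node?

C (Black): min(11, 5, 8) = 5
B (White): max(5, 9) = 9
E (Black): min(11, 8) = 8
F (Black): min(2, 11) = 2
G (Black): min(8, 9, 10) = 8
D (White): max(8, 2, 8) = 8
Root (Black): min(9, 8) = 8

8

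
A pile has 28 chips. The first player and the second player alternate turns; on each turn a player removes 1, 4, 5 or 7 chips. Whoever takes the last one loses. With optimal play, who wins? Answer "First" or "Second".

Positions where the player to move wins (W) vs loses (L):
i:   0  1  2  3  4  5  6  7  8  9 10 11 12 13 14 15 16 17 18 19 20 21 22 23 24 25 26 27 28
     W  L  W  L  W  W  W  W  W  L  W  L  W  W  W  W  W  L  W  L  W  W  W  W  W  L  W  L  W
Position 28 is W, so the first player wins.

First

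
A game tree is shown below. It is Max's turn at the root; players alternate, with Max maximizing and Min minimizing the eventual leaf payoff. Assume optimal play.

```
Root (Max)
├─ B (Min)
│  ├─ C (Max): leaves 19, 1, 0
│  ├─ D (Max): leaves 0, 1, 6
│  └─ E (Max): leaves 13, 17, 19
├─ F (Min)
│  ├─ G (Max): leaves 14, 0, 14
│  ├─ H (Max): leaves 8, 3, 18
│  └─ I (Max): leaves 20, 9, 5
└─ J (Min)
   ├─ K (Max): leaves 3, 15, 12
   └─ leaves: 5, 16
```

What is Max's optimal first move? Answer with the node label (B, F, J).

C (Max): max(19, 1, 0) = 19
D (Max): max(0, 1, 6) = 6
E (Max): max(13, 17, 19) = 19
B (Min): min(19, 6, 19) = 6
G (Max): max(14, 0, 14) = 14
H (Max): max(8, 3, 18) = 18
I (Max): max(20, 9, 5) = 20
F (Min): min(14, 18, 20) = 14
K (Max): max(3, 15, 12) = 15
J (Min): min(15, 5, 16) = 5
Root (Max): max(6, 14, 5) = 14
Max picks the child with the highest value: F (value 14).

F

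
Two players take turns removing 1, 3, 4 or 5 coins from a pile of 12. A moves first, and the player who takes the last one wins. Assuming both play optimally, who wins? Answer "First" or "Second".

First

W/L table (W = player to move can force a win):
i:   0  1  2  3  4  5  6  7  8  9 10 11 12
     L  W  L  W  W  W  W  W  L  W  L  W  W
Position 12 is W, so the first player wins.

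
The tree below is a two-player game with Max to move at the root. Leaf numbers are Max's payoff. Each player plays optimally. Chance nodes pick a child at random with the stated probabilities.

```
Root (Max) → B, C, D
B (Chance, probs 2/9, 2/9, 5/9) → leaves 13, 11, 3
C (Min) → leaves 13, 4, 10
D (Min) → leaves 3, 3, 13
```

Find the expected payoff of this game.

B (Chance): 2/9·13 + 2/9·11 + 5/9·3 = 7
C (Min): min(13, 4, 10) = 4
D (Min): min(3, 3, 13) = 3
Root (Max): max(7, 4, 3) = 7

7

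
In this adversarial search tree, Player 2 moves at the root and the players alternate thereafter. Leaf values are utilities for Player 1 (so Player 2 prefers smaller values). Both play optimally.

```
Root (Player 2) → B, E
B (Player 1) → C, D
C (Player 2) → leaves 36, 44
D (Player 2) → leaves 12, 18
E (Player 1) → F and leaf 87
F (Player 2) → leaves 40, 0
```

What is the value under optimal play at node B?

C: min(36, 44) = 36
D: min(12, 18) = 12
B: max(36, 12) = 36

36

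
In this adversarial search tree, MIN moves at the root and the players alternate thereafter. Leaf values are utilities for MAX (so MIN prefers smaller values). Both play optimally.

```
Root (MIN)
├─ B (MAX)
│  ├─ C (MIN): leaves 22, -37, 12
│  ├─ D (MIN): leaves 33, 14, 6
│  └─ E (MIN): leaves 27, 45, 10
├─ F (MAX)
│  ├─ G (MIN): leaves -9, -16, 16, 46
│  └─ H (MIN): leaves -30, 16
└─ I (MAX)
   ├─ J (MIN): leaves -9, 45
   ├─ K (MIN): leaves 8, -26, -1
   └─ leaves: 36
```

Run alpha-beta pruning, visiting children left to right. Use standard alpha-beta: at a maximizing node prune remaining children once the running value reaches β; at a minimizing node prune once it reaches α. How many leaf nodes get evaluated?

C [α=-∞,β=+∞]: v=-37
D [α=-37,β=+∞]: v=6
E [α=6,β=+∞]: v=10
B [α=-∞,β=+∞]: v=10
G [α=-∞,β=10]: v=-16
H [α=-16,β=10]: v=-30 after child 1 ≤ α → α-cutoff, skip 1
F [α=-∞,β=10]: v=-16
J [α=-∞,β=-16]: v=-9
I [α=-∞,β=-16]: v=-9 after child 1 ≥ β → β-cutoff, skip 2
Root [α=-∞,β=+∞]: v=-16
Leaves evaluated: 16 of 21.

16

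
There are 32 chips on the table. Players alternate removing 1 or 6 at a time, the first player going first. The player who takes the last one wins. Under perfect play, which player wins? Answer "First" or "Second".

W/L table (W = player to move can force a win):
i:   0  1  2  3  4  5  6  7  8  9 10 11 12 13 14 15 16 17 18 19 20 21 22 23 24 25 26 27 28 29 30 31 32
     L  W  L  W  L  W  W  L  W  L  W  L  W  W  L  W  L  W  L  W  W  L  W  L  W  L  W  W  L  W  L  W  L
Position 32 is L, so the second player wins.

Second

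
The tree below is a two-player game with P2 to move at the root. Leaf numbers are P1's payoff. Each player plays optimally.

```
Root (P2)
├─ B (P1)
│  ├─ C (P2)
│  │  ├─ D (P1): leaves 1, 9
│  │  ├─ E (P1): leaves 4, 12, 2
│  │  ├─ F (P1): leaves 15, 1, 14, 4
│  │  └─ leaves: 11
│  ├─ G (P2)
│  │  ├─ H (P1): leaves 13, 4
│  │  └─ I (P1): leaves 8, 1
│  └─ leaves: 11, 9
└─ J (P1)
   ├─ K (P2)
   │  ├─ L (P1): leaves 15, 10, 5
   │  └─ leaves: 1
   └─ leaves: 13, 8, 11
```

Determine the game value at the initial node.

D (P1): max(1, 9) = 9
E (P1): max(4, 12, 2) = 12
F (P1): max(15, 1, 14, 4) = 15
C (P2): min(9, 12, 15, 11) = 9
H (P1): max(13, 4) = 13
I (P1): max(8, 1) = 8
G (P2): min(13, 8) = 8
B (P1): max(9, 8, 11, 9) = 11
L (P1): max(15, 10, 5) = 15
K (P2): min(15, 1) = 1
J (P1): max(1, 13, 8, 11) = 13
Root (P2): min(11, 13) = 11

11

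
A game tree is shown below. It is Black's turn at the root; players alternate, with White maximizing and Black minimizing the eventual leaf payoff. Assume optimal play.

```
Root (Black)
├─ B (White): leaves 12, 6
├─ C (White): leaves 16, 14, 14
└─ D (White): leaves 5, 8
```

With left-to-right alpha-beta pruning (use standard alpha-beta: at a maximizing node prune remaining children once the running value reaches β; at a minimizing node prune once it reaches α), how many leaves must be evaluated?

5

B [α=-∞,β=+∞]: v=12
C [α=-∞,β=12]: v=16 after child 1 ≥ β → β-cutoff, skip 2
D [α=-∞,β=12]: v=8
Root [α=-∞,β=+∞]: v=8
Leaves evaluated: 5 of 7.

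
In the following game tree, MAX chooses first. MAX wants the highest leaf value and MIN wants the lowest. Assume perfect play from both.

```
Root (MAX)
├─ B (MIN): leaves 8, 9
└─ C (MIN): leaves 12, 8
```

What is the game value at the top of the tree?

8

B (MIN): min(8, 9) = 8
C (MIN): min(12, 8) = 8
Root (MAX): max(8, 8) = 8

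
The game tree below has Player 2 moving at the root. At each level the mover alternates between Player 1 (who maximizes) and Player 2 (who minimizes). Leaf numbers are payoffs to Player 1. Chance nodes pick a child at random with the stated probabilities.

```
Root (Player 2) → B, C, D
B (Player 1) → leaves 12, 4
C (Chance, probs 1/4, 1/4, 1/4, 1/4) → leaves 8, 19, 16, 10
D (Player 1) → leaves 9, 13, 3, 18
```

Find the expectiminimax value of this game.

B (Player 1): max(12, 4) = 12
C (Chance): 1/4·8 + 1/4·19 + 1/4·16 + 1/4·10 = 13.25
D (Player 1): max(9, 13, 3, 18) = 18
Root (Player 2): min(12, 13.25, 18) = 12

12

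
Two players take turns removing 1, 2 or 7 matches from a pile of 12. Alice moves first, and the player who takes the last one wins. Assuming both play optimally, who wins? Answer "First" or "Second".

Compute winning (W) and losing (L) positions by backward induction:
i:   0  1  2  3  4  5  6  7  8  9 10 11 12
     L  W  W  L  W  W  L  W  W  L  W  W  L
Position 12 is L, so the second player wins.

Second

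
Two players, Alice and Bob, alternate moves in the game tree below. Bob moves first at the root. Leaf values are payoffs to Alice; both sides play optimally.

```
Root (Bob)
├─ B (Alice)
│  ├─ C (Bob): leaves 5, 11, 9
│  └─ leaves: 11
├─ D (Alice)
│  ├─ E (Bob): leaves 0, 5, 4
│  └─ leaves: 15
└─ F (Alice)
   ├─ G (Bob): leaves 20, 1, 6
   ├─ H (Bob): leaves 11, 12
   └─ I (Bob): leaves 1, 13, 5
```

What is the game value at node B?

11

C: min(5, 11, 9) = 5
B: max(5, 11) = 11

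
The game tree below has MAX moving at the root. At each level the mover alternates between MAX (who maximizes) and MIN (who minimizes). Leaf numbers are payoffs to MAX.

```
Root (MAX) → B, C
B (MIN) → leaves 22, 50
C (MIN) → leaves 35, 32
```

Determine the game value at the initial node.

32

B (MIN): min(22, 50) = 22
C (MIN): min(35, 32) = 32
Root (MAX): max(22, 32) = 32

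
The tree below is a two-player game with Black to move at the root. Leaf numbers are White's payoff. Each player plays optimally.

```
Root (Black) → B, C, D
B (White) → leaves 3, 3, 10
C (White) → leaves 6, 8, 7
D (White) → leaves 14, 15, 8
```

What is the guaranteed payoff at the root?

8

B (White): max(3, 3, 10) = 10
C (White): max(6, 8, 7) = 8
D (White): max(14, 15, 8) = 15
Root (Black): min(10, 8, 15) = 8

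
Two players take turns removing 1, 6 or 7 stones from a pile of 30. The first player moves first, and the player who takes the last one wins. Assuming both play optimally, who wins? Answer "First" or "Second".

First

Positions where the player to move wins (W) vs loses (L):
i:   0  1  2  3  4  5  6  7  8  9 10 11 12 13 14 15 16 17 18 19 20 21 22 23 24 25 26 27 28 29 30
     L  W  L  W  L  W  W  W  W  W  W  W  L  W  L  W  L  W  W  W  W  W  W  W  L  W  L  W  L  W  W
Position 30 is W, so the first player wins.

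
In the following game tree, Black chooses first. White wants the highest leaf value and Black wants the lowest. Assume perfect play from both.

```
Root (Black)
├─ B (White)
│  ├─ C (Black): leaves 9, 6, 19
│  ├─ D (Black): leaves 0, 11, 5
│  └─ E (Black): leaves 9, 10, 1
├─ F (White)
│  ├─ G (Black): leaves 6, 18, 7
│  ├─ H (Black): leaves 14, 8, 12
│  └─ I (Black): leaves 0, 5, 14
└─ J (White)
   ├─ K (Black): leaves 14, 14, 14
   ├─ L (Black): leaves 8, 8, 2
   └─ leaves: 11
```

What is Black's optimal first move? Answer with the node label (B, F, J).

C (Black): min(9, 6, 19) = 6
D (Black): min(0, 11, 5) = 0
E (Black): min(9, 10, 1) = 1
B (White): max(6, 0, 1) = 6
G (Black): min(6, 18, 7) = 6
H (Black): min(14, 8, 12) = 8
I (Black): min(0, 5, 14) = 0
F (White): max(6, 8, 0) = 8
K (Black): min(14, 14, 14) = 14
L (Black): min(8, 8, 2) = 2
J (White): max(14, 2, 11) = 14
Root (Black): min(6, 8, 14) = 6
Black picks the child with the lowest value: B (value 6).

B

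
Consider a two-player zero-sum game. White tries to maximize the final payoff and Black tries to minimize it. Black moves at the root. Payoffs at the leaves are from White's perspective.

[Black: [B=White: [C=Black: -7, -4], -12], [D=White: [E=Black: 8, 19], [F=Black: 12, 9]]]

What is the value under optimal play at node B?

-7

C: min(-7, -4) = -7
B: max(-7, -12) = -7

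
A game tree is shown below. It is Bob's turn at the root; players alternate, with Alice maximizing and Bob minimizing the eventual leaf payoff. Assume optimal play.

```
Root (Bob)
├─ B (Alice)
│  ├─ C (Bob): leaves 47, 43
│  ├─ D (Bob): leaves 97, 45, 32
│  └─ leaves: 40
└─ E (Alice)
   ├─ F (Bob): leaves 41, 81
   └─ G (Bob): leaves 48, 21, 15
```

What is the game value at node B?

43

C: min(47, 43) = 43
D: min(97, 45, 32) = 32
B: max(43, 32, 40) = 43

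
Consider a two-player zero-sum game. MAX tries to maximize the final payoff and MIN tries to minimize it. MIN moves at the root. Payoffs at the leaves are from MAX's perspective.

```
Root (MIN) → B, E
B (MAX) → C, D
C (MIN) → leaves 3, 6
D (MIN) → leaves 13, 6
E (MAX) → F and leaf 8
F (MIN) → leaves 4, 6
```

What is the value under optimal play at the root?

6

C (MIN): min(3, 6) = 3
D (MIN): min(13, 6) = 6
B (MAX): max(3, 6) = 6
F (MIN): min(4, 6) = 4
E (MAX): max(4, 8) = 8
Root (MIN): min(6, 8) = 6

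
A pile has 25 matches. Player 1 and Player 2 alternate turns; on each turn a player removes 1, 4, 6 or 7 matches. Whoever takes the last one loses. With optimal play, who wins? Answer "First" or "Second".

First

i:   0  1  2  3  4  5  6  7  8  9 10 11 12 13 14 15 16 17 18 19 20 21 22 23 24 25
     W  L  W  L  W  W  L  W  W  W  W  L  W  W  L  W  L  W  W  L  W  W  W  W  L  W
Position 25 is W, so the first player wins.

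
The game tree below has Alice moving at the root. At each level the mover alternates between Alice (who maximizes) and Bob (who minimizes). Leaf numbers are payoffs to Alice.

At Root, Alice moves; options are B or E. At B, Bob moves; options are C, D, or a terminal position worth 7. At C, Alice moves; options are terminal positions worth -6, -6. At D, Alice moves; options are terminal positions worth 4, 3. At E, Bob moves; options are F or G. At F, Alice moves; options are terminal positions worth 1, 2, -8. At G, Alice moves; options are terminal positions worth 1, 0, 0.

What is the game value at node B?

C: max(-6, -6) = -6
D: max(4, 3) = 4
B: min(-6, 4, 7) = -6

-6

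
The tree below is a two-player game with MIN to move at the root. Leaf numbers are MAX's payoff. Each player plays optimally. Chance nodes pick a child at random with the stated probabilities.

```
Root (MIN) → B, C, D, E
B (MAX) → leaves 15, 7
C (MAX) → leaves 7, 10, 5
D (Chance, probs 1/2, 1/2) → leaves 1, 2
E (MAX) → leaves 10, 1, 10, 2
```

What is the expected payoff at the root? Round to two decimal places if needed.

B (MAX): max(15, 7) = 15
C (MAX): max(7, 10, 5) = 10
D (Chance): 1/2·1 + 1/2·2 = 1.5
E (MAX): max(10, 1, 10, 2) = 10
Root (MIN): min(15, 10, 1.5, 10) = 1.5

1.5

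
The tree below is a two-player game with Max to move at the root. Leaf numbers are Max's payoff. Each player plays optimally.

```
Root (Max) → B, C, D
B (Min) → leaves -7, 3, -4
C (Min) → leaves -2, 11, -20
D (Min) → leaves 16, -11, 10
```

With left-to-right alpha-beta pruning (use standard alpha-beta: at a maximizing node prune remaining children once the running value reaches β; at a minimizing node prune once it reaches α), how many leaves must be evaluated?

8

B [α=-∞,β=+∞]: v=-7
C [α=-7,β=+∞]: v=-20
D [α=-7,β=+∞]: v=-11 after child 2 ≤ α → α-cutoff, skip 1
Root [α=-∞,β=+∞]: v=-7
Leaves evaluated: 8 of 9.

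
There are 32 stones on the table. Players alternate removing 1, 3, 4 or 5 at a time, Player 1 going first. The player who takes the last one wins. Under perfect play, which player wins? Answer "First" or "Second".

i:   0  1  2  3  4  5  6  7  8  9 10 11 12 13 14 15 16 17 18 19 20 21 22 23 24 25 26 27 28 29 30 31 32
     L  W  L  W  W  W  W  W  L  W  L  W  W  W  W  W  L  W  L  W  W  W  W  W  L  W  L  W  W  W  W  W  L
Position 32 is L, so the second player wins.

Second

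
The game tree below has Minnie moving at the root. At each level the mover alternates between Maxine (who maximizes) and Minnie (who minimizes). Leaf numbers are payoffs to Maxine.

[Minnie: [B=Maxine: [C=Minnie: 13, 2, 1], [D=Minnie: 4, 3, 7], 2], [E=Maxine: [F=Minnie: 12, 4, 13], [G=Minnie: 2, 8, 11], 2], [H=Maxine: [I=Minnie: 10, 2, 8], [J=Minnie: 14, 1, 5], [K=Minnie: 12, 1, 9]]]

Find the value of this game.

2

C (Minnie): min(13, 2, 1) = 1
D (Minnie): min(4, 3, 7) = 3
B (Maxine): max(1, 3, 2) = 3
F (Minnie): min(12, 4, 13) = 4
G (Minnie): min(2, 8, 11) = 2
E (Maxine): max(4, 2, 2) = 4
I (Minnie): min(10, 2, 8) = 2
J (Minnie): min(14, 1, 5) = 1
K (Minnie): min(12, 1, 9) = 1
H (Maxine): max(2, 1, 1) = 2
Root (Minnie): min(3, 4, 2) = 2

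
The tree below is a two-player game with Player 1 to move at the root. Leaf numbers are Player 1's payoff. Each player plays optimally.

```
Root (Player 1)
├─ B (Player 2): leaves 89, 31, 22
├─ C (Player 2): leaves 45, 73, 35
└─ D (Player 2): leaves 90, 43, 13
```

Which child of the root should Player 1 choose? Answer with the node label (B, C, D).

B (Player 2): min(89, 31, 22) = 22
C (Player 2): min(45, 73, 35) = 35
D (Player 2): min(90, 43, 13) = 13
Root (Player 1): max(22, 35, 13) = 35
Player 1 picks the child with the highest value: C (value 35).

C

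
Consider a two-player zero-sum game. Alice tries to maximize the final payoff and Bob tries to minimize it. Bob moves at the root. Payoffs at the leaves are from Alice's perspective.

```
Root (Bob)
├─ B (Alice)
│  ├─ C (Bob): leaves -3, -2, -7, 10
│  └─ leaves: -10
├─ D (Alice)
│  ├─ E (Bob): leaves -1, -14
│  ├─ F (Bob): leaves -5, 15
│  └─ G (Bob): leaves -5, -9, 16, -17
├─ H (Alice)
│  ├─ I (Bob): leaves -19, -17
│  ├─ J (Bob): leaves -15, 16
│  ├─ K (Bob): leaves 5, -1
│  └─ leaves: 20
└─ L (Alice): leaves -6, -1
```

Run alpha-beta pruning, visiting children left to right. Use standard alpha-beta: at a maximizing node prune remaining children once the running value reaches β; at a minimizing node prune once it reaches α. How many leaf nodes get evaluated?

C [α=-∞,β=+∞]: v=-7
B [α=-∞,β=+∞]: v=-7
E [α=-∞,β=-7]: v=-14
F [α=-14,β=-7]: v=-5
D [α=-∞,β=-7]: v=-5 after child 2 ≥ β → β-cutoff, skip 1
I [α=-∞,β=-7]: v=-19
J [α=-19,β=-7]: v=-15
K [α=-15,β=-7]: v=-1
H [α=-∞,β=-7]: v=-1 after child 3 ≥ β → β-cutoff, skip 1
L [α=-∞,β=-7]: v=-6 after child 1 ≥ β → β-cutoff, skip 1
Root [α=-∞,β=+∞]: v=-7
Leaves evaluated: 16 of 22.

16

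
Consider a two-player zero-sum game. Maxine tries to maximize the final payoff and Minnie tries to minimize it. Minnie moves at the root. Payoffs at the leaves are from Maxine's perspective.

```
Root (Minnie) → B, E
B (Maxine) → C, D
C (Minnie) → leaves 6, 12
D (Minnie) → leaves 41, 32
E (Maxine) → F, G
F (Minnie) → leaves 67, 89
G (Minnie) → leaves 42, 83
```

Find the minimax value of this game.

C (Minnie): min(6, 12) = 6
D (Minnie): min(41, 32) = 32
B (Maxine): max(6, 32) = 32
F (Minnie): min(67, 89) = 67
G (Minnie): min(42, 83) = 42
E (Maxine): max(67, 42) = 67
Root (Minnie): min(32, 67) = 32

32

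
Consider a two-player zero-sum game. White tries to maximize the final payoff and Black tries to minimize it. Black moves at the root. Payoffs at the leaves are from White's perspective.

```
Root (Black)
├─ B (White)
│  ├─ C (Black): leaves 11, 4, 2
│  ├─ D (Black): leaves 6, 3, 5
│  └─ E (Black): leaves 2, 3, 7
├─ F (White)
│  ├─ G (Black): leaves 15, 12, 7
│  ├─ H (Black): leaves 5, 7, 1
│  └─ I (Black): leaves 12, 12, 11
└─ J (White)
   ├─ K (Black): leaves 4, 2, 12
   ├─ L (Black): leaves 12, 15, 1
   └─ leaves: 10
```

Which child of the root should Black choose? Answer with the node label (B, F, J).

B

C (Black): min(11, 4, 2) = 2
D (Black): min(6, 3, 5) = 3
E (Black): min(2, 3, 7) = 2
B (White): max(2, 3, 2) = 3
G (Black): min(15, 12, 7) = 7
H (Black): min(5, 7, 1) = 1
I (Black): min(12, 12, 11) = 11
F (White): max(7, 1, 11) = 11
K (Black): min(4, 2, 12) = 2
L (Black): min(12, 15, 1) = 1
J (White): max(2, 1, 10) = 10
Root (Black): min(3, 11, 10) = 3
Black picks the child with the lowest value: B (value 3).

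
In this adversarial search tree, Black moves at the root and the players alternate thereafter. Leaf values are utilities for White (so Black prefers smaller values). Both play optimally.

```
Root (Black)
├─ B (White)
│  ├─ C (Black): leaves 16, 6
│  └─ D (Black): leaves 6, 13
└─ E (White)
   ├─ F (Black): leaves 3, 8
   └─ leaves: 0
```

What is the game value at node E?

3

F: min(3, 8) = 3
E: max(3, 0) = 3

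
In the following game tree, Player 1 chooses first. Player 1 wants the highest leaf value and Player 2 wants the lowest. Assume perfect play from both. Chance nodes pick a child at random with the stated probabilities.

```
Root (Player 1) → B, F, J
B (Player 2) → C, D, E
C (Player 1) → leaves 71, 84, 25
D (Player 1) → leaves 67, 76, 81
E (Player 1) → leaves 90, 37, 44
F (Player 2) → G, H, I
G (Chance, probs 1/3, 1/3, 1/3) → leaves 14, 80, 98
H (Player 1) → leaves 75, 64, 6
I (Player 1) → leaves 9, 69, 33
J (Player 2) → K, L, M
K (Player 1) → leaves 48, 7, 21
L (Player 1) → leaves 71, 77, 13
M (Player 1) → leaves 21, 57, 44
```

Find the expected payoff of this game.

81

C (Player 1): max(71, 84, 25) = 84
D (Player 1): max(67, 76, 81) = 81
E (Player 1): max(90, 37, 44) = 90
B (Player 2): min(84, 81, 90) = 81
G (Chance): 1/3·14 + 1/3·80 + 1/3·98 = 64
H (Player 1): max(75, 64, 6) = 75
I (Player 1): max(9, 69, 33) = 69
F (Player 2): min(64, 75, 69) = 64
K (Player 1): max(48, 7, 21) = 48
L (Player 1): max(71, 77, 13) = 77
M (Player 1): max(21, 57, 44) = 57
J (Player 2): min(48, 77, 57) = 48
Root (Player 1): max(81, 64, 48) = 81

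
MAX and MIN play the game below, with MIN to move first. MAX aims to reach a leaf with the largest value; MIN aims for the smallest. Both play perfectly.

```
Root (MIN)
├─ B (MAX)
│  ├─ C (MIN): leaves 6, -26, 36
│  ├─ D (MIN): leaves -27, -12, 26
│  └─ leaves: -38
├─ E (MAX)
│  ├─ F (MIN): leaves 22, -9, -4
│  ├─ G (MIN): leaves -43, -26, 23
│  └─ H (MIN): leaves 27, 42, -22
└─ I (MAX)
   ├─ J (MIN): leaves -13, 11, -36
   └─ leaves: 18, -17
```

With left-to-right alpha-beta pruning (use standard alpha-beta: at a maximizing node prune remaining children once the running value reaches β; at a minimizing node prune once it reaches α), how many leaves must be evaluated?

12

C [α=-∞,β=+∞]: v=-26
D [α=-26,β=+∞]: v=-27 after child 1 ≤ α → α-cutoff, skip 2
B [α=-∞,β=+∞]: v=-26
F [α=-∞,β=-26]: v=-9
E [α=-∞,β=-26]: v=-9 after child 1 ≥ β → β-cutoff, skip 2
J [α=-∞,β=-26]: v=-36
I [α=-∞,β=-26]: v=18 after child 2 ≥ β → β-cutoff, skip 1
Root [α=-∞,β=+∞]: v=-26
Leaves evaluated: 12 of 21.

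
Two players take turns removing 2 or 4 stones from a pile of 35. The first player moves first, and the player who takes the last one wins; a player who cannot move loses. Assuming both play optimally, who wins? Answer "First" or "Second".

i:   0  1  2  3  4  5  6  7  8  9 10 11 12 13 14 15 16 17 18 19 20 21 22 23 24 25 26 27 28 29 30 31 32 33 34 35
     L  L  W  W  W  W  L  L  W  W  W  W  L  L  W  W  W  W  L  L  W  W  W  W  L  L  W  W  W  W  L  L  W  W  W  W
Position 35 is W, so the first player wins.

First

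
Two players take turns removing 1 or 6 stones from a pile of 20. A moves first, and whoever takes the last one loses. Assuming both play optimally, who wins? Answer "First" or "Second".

i:   0  1  2  3  4  5  6  7  8  9 10 11 12 13 14 15 16 17 18 19 20
     W  L  W  L  W  L  W  W  L  W  L  W  L  W  W  L  W  L  W  L  W
Position 20 is W, so the first player wins.

First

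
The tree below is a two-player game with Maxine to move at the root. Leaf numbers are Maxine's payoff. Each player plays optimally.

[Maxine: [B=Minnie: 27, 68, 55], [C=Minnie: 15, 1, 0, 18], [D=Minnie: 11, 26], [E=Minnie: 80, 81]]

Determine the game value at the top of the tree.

80

B (Minnie): min(27, 68, 55) = 27
C (Minnie): min(15, 1, 0, 18) = 0
D (Minnie): min(11, 26) = 11
E (Minnie): min(80, 81) = 80
Root (Maxine): max(27, 0, 11, 80) = 80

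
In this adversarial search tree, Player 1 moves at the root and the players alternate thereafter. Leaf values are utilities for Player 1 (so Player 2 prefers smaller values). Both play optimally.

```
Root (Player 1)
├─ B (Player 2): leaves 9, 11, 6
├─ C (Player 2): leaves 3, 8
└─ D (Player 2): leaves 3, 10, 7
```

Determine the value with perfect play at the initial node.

6

B (Player 2): min(9, 11, 6) = 6
C (Player 2): min(3, 8) = 3
D (Player 2): min(3, 10, 7) = 3
Root (Player 1): max(6, 3, 3) = 6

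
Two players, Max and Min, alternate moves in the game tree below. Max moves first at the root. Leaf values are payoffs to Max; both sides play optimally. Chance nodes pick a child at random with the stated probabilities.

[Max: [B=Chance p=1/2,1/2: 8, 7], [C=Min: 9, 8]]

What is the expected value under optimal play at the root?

B (Chance): 1/2·8 + 1/2·7 = 7.5
C (Min): min(9, 8) = 8
Root (Max): max(7.5, 8) = 8

8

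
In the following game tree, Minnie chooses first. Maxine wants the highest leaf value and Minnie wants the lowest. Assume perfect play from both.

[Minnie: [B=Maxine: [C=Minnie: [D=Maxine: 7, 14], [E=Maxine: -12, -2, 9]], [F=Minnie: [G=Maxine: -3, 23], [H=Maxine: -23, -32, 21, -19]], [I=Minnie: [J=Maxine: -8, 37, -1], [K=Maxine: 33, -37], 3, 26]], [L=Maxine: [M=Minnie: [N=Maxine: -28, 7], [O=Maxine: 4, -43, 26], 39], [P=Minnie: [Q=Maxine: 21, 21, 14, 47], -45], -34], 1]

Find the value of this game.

D (Maxine): max(7, 14) = 14
E (Maxine): max(-12, -2, 9) = 9
C (Minnie): min(14, 9) = 9
G (Maxine): max(-3, 23) = 23
H (Maxine): max(-23, -32, 21, -19) = 21
F (Minnie): min(23, 21) = 21
J (Maxine): max(-8, 37, -1) = 37
K (Maxine): max(33, -37) = 33
I (Minnie): min(37, 33, 3, 26) = 3
B (Maxine): max(9, 21, 3) = 21
N (Maxine): max(-28, 7) = 7
O (Maxine): max(4, -43, 26) = 26
M (Minnie): min(7, 26, 39) = 7
Q (Maxine): max(21, 21, 14, 47) = 47
P (Minnie): min(47, -45) = -45
L (Maxine): max(7, -45, -34) = 7
Root (Minnie): min(21, 7, 1) = 1

1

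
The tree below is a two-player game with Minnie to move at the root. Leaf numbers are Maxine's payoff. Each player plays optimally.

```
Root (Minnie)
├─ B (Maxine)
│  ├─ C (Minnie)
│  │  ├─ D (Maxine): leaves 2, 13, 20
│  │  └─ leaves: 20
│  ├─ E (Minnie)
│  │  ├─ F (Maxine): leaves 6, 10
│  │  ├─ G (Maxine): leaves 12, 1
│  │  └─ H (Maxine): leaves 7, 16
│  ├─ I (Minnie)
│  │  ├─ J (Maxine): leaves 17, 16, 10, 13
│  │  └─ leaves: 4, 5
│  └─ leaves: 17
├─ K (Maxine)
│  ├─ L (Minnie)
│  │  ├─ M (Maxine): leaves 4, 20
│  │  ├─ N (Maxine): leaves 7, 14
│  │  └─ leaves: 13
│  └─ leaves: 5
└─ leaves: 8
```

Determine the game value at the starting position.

8

D (Maxine): max(2, 13, 20) = 20
C (Minnie): min(20, 20) = 20
F (Maxine): max(6, 10) = 10
G (Maxine): max(12, 1) = 12
H (Maxine): max(7, 16) = 16
E (Minnie): min(10, 12, 16) = 10
J (Maxine): max(17, 16, 10, 13) = 17
I (Minnie): min(17, 4, 5) = 4
B (Maxine): max(20, 10, 4, 17) = 20
M (Maxine): max(4, 20) = 20
N (Maxine): max(7, 14) = 14
L (Minnie): min(20, 14, 13) = 13
K (Maxine): max(13, 5) = 13
Root (Minnie): min(20, 13, 8) = 8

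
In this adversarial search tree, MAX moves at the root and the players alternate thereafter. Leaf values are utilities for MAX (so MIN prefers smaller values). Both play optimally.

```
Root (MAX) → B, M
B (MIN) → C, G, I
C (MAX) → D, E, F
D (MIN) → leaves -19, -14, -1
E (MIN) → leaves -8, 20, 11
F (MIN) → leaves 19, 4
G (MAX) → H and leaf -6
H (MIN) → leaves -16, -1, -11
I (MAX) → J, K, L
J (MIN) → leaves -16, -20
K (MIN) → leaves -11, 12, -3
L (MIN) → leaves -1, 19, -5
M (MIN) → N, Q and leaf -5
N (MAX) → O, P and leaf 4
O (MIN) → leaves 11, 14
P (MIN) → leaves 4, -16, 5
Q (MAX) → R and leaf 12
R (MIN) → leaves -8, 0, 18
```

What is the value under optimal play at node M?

O: min(11, 14) = 11
P: min(4, -16, 5) = -16
N: max(11, -16, 4) = 11
R: min(-8, 0, 18) = -8
Q: max(-8, 12) = 12
M: min(11, 12, -5) = -5

-5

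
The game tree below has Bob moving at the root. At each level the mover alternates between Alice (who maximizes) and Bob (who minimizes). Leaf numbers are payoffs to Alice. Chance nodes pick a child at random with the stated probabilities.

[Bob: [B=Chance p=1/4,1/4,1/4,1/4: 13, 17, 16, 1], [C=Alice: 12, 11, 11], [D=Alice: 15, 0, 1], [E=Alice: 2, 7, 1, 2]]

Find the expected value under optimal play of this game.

7

B (Chance): 1/4·13 + 1/4·17 + 1/4·16 + 1/4·1 = 11.75
C (Alice): max(12, 11, 11) = 12
D (Alice): max(15, 0, 1) = 15
E (Alice): max(2, 7, 1, 2) = 7
Root (Bob): min(11.75, 12, 15, 7) = 7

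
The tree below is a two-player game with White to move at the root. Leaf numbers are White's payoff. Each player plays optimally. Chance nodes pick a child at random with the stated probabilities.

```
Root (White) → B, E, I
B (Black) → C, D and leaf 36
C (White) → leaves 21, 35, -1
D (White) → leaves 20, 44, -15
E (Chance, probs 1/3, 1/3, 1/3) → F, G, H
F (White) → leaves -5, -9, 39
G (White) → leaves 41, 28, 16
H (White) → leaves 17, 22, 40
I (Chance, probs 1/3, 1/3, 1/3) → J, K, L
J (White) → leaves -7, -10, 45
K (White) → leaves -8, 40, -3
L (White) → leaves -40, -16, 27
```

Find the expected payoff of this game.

C (White): max(21, 35, -1) = 35
D (White): max(20, 44, -15) = 44
B (Black): min(35, 44, 36) = 35
F (White): max(-5, -9, 39) = 39
G (White): max(41, 28, 16) = 41
H (White): max(17, 22, 40) = 40
E (Chance): 1/3·39 + 1/3·41 + 1/3·40 = 40
J (White): max(-7, -10, 45) = 45
K (White): max(-8, 40, -3) = 40
L (White): max(-40, -16, 27) = 27
I (Chance): 1/3·45 + 1/3·40 + 1/3·27 = 37.33
Root (White): max(35, 40, 37.33) = 40

40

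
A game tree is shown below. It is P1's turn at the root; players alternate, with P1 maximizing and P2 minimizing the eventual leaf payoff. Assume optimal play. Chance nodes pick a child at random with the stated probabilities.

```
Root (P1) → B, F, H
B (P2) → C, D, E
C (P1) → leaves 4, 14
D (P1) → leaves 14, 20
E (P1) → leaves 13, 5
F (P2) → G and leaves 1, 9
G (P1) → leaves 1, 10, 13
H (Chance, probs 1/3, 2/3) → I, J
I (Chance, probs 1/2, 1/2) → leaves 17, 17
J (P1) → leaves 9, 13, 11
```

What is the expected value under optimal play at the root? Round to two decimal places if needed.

C (P1): max(4, 14) = 14
D (P1): max(14, 20) = 20
E (P1): max(13, 5) = 13
B (P2): min(14, 20, 13) = 13
G (P1): max(1, 10, 13) = 13
F (P2): min(13, 1, 9) = 1
I (Chance): 1/2·17 + 1/2·17 = 17
J (P1): max(9, 13, 11) = 13
H (Chance): 1/3·17 + 2/3·13 = 14.33
Root (P1): max(13, 1, 14.33) = 14.33

14.33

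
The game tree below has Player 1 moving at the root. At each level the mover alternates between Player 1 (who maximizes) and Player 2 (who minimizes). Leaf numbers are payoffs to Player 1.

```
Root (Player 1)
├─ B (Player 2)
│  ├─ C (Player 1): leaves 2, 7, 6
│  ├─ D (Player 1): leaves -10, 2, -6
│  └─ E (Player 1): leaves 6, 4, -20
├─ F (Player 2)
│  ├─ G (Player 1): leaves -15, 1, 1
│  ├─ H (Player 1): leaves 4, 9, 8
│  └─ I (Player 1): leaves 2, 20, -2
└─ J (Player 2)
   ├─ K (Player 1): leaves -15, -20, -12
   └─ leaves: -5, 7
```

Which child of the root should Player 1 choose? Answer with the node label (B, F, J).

C (Player 1): max(2, 7, 6) = 7
D (Player 1): max(-10, 2, -6) = 2
E (Player 1): max(6, 4, -20) = 6
B (Player 2): min(7, 2, 6) = 2
G (Player 1): max(-15, 1, 1) = 1
H (Player 1): max(4, 9, 8) = 9
I (Player 1): max(2, 20, -2) = 20
F (Player 2): min(1, 9, 20) = 1
K (Player 1): max(-15, -20, -12) = -12
J (Player 2): min(-12, -5, 7) = -12
Root (Player 1): max(2, 1, -12) = 2
Player 1 picks the child with the highest value: B (value 2).

B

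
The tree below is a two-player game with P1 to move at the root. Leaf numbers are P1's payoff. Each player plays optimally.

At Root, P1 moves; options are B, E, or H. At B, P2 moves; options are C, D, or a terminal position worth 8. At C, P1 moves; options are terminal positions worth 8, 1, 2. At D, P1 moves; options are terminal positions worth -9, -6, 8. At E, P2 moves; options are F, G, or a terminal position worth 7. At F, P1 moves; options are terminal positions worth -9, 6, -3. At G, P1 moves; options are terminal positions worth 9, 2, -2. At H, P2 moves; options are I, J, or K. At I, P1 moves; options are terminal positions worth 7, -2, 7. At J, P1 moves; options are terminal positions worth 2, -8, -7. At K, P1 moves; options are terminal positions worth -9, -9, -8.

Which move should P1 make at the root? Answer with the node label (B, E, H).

B

C (P1): max(8, 1, 2) = 8
D (P1): max(-9, -6, 8) = 8
B (P2): min(8, 8, 8) = 8
F (P1): max(-9, 6, -3) = 6
G (P1): max(9, 2, -2) = 9
E (P2): min(6, 9, 7) = 6
I (P1): max(7, -2, 7) = 7
J (P1): max(2, -8, -7) = 2
K (P1): max(-9, -9, -8) = -8
H (P2): min(7, 2, -8) = -8
Root (P1): max(8, 6, -8) = 8
P1 picks the child with the highest value: B (value 8).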